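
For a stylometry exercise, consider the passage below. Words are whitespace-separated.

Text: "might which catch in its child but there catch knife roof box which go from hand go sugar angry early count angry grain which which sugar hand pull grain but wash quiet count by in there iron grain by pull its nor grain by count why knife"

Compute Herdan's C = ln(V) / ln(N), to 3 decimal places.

N = 47, V = 26.
ln(V) = 3.258097, ln(N) = 3.850148
C = 3.258097 / 3.850148 = 0.846

0.846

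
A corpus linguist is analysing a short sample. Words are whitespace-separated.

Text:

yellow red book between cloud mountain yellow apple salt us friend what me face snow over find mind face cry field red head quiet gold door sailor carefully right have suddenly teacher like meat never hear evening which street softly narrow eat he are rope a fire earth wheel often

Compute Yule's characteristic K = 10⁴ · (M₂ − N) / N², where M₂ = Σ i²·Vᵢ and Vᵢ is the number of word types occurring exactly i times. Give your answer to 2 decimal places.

24.00

Frequencies: yellow:2, red:2, face:2, book:1, between:1, cloud:1, mountain:1, apple:1, salt:1, us:1, friend:1, what:1, me:1, snow:1, over:1, find:1, mind:1, cry:1, field:1, head:1, … (27 more, each freq 1)
N = 50. Frequency spectrum: V_1=44, V_2=3
M₂ = 1²·44 + 2²·3 = 56
K = 10000 × (56 − 50) / 50² = 24.00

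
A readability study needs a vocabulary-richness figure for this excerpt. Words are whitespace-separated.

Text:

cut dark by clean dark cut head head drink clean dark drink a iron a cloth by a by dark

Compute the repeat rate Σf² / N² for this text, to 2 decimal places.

0.13

Frequencies: dark:4, by:3, a:3, cut:2, clean:2, head:2, drink:2, iron:1, cloth:1
Σf² = 52; N² = 400
Repeat rate = 52 / 400 = 0.13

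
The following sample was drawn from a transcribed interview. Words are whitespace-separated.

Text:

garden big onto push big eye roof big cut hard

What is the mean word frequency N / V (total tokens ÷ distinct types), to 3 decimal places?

N = 10 tokens, V = 8 types.
Mean frequency = N / V = 10 / 8 = 1.250

1.250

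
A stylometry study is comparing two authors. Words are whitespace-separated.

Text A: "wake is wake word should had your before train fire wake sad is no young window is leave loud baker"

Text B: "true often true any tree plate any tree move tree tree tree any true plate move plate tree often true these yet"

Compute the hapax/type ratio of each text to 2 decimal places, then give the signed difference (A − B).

A: hapax=14, V=16, ratio=0.88
B: hapax=2, V=8, ratio=0.25
Difference = 0.88 − 0.25 = 0.63

0.63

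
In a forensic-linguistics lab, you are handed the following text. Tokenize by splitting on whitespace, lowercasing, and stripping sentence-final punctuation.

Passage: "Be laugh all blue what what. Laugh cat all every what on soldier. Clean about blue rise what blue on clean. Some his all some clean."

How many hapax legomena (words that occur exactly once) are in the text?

Frequencies: what:4, all:3, blue:3, clean:3, laugh:2, on:2, some:2, be:1, cat:1, every:1, soldier:1, about:1, rise:1, his:1
Hapax (freq=1): about, be, cat, every, his, rise, soldier

7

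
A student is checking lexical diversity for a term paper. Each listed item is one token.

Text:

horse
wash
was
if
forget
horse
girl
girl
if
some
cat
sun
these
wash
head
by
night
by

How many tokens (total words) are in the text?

Tokens: horse, wash, was, if, forget, horse, girl, girl, if, some, cat, sun, these, wash, head, by, night, by
N = 18

18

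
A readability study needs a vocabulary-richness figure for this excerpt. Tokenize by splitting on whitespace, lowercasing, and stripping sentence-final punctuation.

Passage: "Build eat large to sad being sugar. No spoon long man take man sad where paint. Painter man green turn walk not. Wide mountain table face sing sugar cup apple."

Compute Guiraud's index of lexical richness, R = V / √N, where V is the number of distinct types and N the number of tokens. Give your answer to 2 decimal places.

N = 30, V = 26.
√N = 5.477226
R = 26 / 5.477226 = 4.75

4.75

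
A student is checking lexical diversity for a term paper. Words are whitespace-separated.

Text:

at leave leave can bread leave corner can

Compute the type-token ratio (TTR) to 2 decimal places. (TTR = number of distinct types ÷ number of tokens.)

N = 8 tokens, V = 5 types.
TTR = V / N = 5 / 8 = 0.63

0.63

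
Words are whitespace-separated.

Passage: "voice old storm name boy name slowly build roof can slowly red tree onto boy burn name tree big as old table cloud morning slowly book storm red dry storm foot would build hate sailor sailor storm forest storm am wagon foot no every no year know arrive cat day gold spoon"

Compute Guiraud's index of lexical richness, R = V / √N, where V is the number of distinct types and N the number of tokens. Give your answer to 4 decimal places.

N = 52, V = 36.
√N = 7.211103
R = 36 / 7.211103 = 4.9923

4.9923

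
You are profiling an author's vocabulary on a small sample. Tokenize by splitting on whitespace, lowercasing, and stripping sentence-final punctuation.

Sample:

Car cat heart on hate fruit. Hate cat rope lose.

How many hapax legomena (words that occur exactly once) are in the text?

6

Frequencies: cat:2, hate:2, car:1, heart:1, on:1, fruit:1, rope:1, lose:1
Hapax (freq=1): car, fruit, heart, lose, on, rope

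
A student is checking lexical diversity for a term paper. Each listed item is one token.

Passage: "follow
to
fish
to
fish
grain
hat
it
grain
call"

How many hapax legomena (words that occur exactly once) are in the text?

4

Frequencies: to:2, fish:2, grain:2, follow:1, hat:1, it:1, call:1
Hapax (freq=1): call, follow, hat, it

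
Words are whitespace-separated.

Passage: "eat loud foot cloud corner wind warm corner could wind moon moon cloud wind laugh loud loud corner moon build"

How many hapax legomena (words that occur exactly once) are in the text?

6

Frequencies: loud:3, corner:3, wind:3, moon:3, cloud:2, eat:1, foot:1, warm:1, could:1, laugh:1, build:1
Hapax (freq=1): build, could, eat, foot, laugh, warm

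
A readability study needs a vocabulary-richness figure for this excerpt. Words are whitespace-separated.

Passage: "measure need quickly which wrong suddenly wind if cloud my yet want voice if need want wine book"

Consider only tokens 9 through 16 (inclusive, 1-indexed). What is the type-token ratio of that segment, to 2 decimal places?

0.88

Segment tokens 9–16: cloud, my, yet, want, voice, if, need, want
Segment N = 8, segment V = 7.
TTR = 7 / 8 = 0.88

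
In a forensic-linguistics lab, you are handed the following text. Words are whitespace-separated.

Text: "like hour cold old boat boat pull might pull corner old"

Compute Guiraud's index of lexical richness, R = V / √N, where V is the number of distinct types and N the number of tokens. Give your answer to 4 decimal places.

N = 11, V = 8.
√N = 3.316625
R = 8 / 3.316625 = 2.4121

2.4121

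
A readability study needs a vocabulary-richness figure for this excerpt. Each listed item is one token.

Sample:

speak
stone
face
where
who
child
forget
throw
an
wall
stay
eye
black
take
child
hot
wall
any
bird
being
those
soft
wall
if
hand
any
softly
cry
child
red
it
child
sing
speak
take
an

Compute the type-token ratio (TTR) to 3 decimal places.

N = 36 tokens, V = 27 types.
TTR = V / N = 27 / 36 = 0.750

0.750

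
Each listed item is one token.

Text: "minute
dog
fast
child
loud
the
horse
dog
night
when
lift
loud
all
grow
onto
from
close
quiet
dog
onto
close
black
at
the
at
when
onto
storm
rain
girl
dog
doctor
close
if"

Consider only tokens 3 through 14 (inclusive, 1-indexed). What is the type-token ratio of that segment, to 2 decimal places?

0.92

Segment tokens 3–14: fast, child, loud, the, horse, dog, night, when, lift, loud, all, grow
Segment N = 12, segment V = 11.
TTR = 11 / 12 = 0.92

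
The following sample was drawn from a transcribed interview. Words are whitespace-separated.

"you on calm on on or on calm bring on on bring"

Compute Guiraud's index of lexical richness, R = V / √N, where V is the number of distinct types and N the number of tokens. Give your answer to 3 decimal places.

1.443

N = 12, V = 5.
√N = 3.464102
R = 5 / 3.464102 = 1.443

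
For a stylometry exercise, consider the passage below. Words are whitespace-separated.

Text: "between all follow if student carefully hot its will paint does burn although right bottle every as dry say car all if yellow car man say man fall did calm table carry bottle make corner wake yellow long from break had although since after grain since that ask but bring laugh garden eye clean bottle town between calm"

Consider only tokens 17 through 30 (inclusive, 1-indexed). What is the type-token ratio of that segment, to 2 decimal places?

0.79

Segment tokens 17–30: as, dry, say, car, all, if, yellow, car, man, say, man, fall, did, calm
Segment N = 14, segment V = 11.
TTR = 11 / 14 = 0.79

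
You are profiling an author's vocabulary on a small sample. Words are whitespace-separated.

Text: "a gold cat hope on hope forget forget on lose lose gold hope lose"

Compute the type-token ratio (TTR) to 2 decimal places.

N = 14 tokens, V = 7 types.
TTR = V / N = 7 / 14 = 0.50

0.50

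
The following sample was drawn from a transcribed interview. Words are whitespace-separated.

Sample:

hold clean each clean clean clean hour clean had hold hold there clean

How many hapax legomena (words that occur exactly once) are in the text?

4

Frequencies: clean:6, hold:3, each:1, hour:1, had:1, there:1
Hapax (freq=1): each, had, hour, there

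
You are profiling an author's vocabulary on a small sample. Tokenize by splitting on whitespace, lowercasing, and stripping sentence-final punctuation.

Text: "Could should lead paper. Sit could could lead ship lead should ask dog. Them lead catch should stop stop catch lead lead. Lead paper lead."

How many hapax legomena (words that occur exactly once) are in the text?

Frequencies: lead:8, could:3, should:3, paper:2, catch:2, stop:2, sit:1, ship:1, ask:1, dog:1, them:1
Hapax (freq=1): ask, dog, ship, sit, them

5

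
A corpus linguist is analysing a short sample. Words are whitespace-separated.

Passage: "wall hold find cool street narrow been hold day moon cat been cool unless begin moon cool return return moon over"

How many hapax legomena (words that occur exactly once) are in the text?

9

Frequencies: cool:3, moon:3, hold:2, been:2, return:2, wall:1, find:1, street:1, narrow:1, day:1, cat:1, unless:1, begin:1, over:1
Hapax (freq=1): begin, cat, day, find, narrow, over, street, unless, wall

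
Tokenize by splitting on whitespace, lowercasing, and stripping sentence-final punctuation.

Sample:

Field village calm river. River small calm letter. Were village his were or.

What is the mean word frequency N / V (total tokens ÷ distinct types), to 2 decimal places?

N = 13 tokens, V = 9 types.
Mean frequency = N / V = 13 / 9 = 1.44

1.44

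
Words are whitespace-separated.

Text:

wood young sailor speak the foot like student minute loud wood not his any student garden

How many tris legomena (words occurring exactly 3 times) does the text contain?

0

Frequencies: wood:2, student:2, young:1, sailor:1, speak:1, the:1, foot:1, like:1, minute:1, loud:1, not:1, his:1, any:1, garden:1
Words with frequency 3: (none)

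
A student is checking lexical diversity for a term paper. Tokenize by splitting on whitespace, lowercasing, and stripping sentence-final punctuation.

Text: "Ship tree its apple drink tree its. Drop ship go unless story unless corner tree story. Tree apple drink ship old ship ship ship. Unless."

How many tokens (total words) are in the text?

25

Tokens: ship, tree, its, apple, drink, tree, its, drop, ship, go, unless, story, unless, corner, tree, story, tree, apple, drink, ship, old, ship, ship, ship, unless
N = 25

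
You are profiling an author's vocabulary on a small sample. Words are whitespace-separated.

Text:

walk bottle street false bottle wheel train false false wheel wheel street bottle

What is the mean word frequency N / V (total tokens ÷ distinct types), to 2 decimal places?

2.17

N = 13 tokens, V = 6 types.
Mean frequency = N / V = 13 / 6 = 2.17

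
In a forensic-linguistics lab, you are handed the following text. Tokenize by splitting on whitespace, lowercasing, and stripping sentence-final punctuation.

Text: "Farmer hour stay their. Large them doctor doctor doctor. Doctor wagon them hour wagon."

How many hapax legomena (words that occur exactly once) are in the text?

Frequencies: doctor:4, hour:2, them:2, wagon:2, farmer:1, stay:1, their:1, large:1
Hapax (freq=1): farmer, large, stay, their

4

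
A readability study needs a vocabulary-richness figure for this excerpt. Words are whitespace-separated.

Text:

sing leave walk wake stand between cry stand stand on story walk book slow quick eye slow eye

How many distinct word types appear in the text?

Distinct types: {between, book, cry, eye, leave, on, quick, sing, slow, stand, story, wake, walk}
V = 13

13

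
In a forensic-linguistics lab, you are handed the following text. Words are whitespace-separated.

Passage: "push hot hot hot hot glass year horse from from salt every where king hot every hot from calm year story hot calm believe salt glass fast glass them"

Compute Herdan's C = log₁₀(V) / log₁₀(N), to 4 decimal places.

N = 29, V = 15.
log₁₀(V) = 1.176091, log₁₀(N) = 1.462398
C = 1.176091 / 1.462398 = 0.8042

0.8042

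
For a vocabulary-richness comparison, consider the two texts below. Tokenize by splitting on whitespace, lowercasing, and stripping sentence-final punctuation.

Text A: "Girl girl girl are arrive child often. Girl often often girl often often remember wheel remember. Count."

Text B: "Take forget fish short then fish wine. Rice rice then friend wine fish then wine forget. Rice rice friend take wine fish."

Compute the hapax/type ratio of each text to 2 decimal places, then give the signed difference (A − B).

A: hapax=5, V=8, ratio=0.63
B: hapax=1, V=8, ratio=0.13
Difference = 0.63 − 0.13 = 0.50

0.50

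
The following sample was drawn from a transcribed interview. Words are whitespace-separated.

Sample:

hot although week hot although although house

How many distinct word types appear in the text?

Distinct types: {although, hot, house, week}
V = 4

4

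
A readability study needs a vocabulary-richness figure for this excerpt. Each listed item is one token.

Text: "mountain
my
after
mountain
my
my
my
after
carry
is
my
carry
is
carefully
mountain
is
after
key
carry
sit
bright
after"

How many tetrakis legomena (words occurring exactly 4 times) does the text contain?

Frequencies: my:5, after:4, mountain:3, carry:3, is:3, carefully:1, key:1, sit:1, bright:1
Words with frequency 4: after

1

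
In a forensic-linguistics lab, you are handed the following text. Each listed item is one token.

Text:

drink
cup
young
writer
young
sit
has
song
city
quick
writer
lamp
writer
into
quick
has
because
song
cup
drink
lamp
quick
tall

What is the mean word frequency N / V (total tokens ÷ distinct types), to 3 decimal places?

N = 23 tokens, V = 13 types.
Mean frequency = N / V = 23 / 13 = 1.769

1.769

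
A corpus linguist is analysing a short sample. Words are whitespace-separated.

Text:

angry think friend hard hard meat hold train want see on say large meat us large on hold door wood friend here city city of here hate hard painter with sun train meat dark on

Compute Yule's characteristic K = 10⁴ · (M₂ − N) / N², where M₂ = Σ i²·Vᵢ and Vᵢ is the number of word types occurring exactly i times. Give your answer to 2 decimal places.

244.90

Frequencies: hard:3, meat:3, on:3, friend:2, hold:2, train:2, large:2, here:2, city:2, angry:1, think:1, want:1, see:1, say:1, us:1, door:1, wood:1, of:1, hate:1, painter:1, … (3 more, each freq 1)
N = 35. Frequency spectrum: V_1=14, V_2=6, V_3=3
M₂ = 1²·14 + 2²·6 + 3²·3 = 65
K = 10000 × (65 − 35) / 35² = 244.90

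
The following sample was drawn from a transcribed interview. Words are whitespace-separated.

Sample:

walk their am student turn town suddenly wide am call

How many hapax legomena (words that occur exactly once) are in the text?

8

Frequencies: am:2, walk:1, their:1, student:1, turn:1, town:1, suddenly:1, wide:1, call:1
Hapax (freq=1): call, student, suddenly, their, town, turn, walk, wide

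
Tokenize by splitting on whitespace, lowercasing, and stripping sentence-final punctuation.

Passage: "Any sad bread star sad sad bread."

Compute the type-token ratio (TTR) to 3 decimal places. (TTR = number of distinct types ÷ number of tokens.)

N = 7 tokens, V = 4 types.
TTR = V / N = 4 / 7 = 0.571

0.571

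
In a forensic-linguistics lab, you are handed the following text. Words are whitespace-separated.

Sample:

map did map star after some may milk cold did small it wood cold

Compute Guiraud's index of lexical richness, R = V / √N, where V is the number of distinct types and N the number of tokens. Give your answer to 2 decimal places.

N = 14, V = 11.
√N = 3.741657
R = 11 / 3.741657 = 2.94

2.94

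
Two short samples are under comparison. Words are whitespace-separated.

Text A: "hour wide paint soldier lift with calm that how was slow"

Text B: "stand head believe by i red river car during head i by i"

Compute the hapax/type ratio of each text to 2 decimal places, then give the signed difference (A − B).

0.33

A: hapax=11, V=11, ratio=1.00
B: hapax=6, V=9, ratio=0.67
Difference = 1.00 − 0.67 = 0.33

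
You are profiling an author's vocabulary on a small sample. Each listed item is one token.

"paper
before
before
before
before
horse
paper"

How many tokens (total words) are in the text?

7

Tokens: paper, before, before, before, before, horse, paper
N = 7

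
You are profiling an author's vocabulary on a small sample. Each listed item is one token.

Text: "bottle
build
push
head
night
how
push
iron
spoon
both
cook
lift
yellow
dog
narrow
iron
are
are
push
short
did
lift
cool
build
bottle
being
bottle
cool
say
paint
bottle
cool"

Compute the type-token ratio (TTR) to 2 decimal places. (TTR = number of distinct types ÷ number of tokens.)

0.66

N = 32 tokens, V = 21 types.
TTR = V / N = 21 / 32 = 0.66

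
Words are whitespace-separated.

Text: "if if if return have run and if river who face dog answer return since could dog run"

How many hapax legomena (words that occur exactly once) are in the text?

Frequencies: if:4, return:2, run:2, dog:2, have:1, and:1, river:1, who:1, face:1, answer:1, since:1, could:1
Hapax (freq=1): and, answer, could, face, have, river, since, who

8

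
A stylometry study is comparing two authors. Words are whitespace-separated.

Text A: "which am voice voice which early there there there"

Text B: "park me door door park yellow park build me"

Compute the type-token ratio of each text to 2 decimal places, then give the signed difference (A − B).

0.00

TTR(A) = 5/9 = 0.56
TTR(B) = 5/9 = 0.56
Difference = 0.56 − 0.56 = 0.00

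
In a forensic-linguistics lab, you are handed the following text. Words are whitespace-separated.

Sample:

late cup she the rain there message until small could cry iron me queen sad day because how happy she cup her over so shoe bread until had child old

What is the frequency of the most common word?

2

Frequencies: cup:2, she:2, until:2, late:1, the:1, rain:1, there:1, message:1, small:1, could:1, cry:1, iron:1, me:1, queen:1, sad:1, day:1, because:1, how:1, happy:1, her:1, … (7 more, each freq 1)
Most common: 'cup' with frequency 2.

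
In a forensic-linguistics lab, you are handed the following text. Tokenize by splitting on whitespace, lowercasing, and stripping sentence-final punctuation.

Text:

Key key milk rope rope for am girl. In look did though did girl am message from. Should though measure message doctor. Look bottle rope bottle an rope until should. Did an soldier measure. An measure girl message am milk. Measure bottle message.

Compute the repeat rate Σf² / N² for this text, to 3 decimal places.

Frequencies: rope:4, message:4, measure:4, am:3, girl:3, did:3, bottle:3, an:3, key:2, milk:2, look:2, though:2, should:2, for:1, in:1, from:1, doctor:1, until:1, soldier:1
Σf² = 119; N² = 1849
Repeat rate = 119 / 1849 = 0.064

0.064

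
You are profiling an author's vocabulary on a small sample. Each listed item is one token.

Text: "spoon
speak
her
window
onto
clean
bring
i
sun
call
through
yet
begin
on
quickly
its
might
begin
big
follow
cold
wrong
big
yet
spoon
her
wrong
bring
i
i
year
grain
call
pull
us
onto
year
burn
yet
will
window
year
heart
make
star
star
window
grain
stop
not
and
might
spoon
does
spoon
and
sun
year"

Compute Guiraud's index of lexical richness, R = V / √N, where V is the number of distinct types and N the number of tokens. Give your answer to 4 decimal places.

N = 58, V = 34.
√N = 7.615773
R = 34 / 7.615773 = 4.4644

4.4644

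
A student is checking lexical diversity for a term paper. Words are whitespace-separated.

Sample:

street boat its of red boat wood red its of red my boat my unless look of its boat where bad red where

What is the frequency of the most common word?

Frequencies: boat:4, red:4, its:3, of:3, my:2, where:2, street:1, wood:1, unless:1, look:1, bad:1
Most common: 'boat' with frequency 4.

4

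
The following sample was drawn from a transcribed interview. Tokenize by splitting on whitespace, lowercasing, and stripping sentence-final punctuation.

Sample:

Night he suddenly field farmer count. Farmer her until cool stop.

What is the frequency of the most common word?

2

Frequencies: farmer:2, night:1, he:1, suddenly:1, field:1, count:1, her:1, until:1, cool:1, stop:1
Most common: 'farmer' with frequency 2.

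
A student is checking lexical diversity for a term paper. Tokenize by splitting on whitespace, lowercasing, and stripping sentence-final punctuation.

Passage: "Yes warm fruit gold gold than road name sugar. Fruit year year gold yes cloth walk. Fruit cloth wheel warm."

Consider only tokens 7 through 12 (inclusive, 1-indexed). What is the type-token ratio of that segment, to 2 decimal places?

Segment tokens 7–12: road, name, sugar, fruit, year, year
Segment N = 6, segment V = 5.
TTR = 5 / 6 = 0.83

0.83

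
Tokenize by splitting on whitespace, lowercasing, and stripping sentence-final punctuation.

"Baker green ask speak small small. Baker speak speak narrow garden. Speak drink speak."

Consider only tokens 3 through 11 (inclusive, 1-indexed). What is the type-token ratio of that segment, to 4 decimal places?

Segment tokens 3–11: ask, speak, small, small, baker, speak, speak, narrow, garden
Segment N = 9, segment V = 6.
TTR = 6 / 9 = 0.6667

0.6667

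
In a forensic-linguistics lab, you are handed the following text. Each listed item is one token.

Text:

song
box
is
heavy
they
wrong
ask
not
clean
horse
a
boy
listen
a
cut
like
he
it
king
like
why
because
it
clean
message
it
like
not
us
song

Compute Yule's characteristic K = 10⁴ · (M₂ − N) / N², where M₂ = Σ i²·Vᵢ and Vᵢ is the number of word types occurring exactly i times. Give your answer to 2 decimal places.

222.22

Frequencies: like:3, it:3, song:2, not:2, clean:2, a:2, box:1, is:1, heavy:1, they:1, wrong:1, ask:1, horse:1, boy:1, listen:1, cut:1, he:1, king:1, why:1, because:1, … (2 more, each freq 1)
N = 30. Frequency spectrum: V_1=16, V_2=4, V_3=2
M₂ = 1²·16 + 2²·4 + 3²·2 = 50
K = 10000 × (50 − 30) / 30² = 222.22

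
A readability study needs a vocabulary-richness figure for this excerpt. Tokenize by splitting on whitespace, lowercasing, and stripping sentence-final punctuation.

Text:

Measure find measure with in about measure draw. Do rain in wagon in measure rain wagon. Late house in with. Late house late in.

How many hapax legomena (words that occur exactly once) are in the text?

Frequencies: in:5, measure:4, late:3, with:2, rain:2, wagon:2, house:2, find:1, about:1, draw:1, do:1
Hapax (freq=1): about, do, draw, find

4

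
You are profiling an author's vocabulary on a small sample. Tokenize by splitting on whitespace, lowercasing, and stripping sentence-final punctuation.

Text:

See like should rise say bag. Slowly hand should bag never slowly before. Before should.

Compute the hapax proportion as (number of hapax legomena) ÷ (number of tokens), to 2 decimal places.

Frequencies: should:3, bag:2, slowly:2, before:2, see:1, like:1, rise:1, say:1, hand:1, never:1
Hapax count = 6; token count = 15.
Ratio = 6 / 15 = 0.40

0.40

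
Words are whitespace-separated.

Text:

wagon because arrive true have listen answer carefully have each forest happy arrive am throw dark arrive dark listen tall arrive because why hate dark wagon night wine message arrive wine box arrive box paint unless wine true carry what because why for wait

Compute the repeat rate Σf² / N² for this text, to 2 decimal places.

0.05

Frequencies: arrive:6, because:3, dark:3, wine:3, wagon:2, true:2, have:2, listen:2, why:2, box:2, answer:1, carefully:1, each:1, forest:1, happy:1, am:1, throw:1, tall:1, hate:1, night:1, … (7 more, each freq 1)
Σf² = 104; N² = 1936
Repeat rate = 104 / 1936 = 0.05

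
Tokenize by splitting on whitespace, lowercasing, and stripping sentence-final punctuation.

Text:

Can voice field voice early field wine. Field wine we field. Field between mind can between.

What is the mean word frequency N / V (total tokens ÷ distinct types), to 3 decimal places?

N = 16 tokens, V = 8 types.
Mean frequency = N / V = 16 / 8 = 2.000

2.000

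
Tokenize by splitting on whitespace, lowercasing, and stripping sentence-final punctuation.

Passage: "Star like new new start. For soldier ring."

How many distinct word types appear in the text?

7

Distinct types: {for, like, new, ring, soldier, star, start}
V = 7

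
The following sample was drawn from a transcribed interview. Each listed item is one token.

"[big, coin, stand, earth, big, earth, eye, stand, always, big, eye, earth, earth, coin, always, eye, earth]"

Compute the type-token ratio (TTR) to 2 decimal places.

0.35

N = 17 tokens, V = 6 types.
TTR = V / N = 6 / 17 = 0.35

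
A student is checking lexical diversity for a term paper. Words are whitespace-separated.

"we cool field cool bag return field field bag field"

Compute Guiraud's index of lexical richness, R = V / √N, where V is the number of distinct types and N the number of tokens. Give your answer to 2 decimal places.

1.58

N = 10, V = 5.
√N = 3.162278
R = 5 / 3.162278 = 1.58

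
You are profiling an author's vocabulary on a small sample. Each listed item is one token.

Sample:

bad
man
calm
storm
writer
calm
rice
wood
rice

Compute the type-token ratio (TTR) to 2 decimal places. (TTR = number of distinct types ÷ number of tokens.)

N = 9 tokens, V = 7 types.
TTR = V / N = 7 / 9 = 0.78

0.78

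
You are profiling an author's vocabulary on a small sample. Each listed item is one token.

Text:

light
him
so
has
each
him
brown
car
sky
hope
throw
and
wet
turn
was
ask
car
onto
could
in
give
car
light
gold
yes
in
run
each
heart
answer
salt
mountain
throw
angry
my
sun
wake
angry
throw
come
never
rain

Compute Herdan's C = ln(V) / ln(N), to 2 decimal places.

N = 42, V = 33.
ln(V) = 3.496508, ln(N) = 3.737670
C = 3.496508 / 3.737670 = 0.94

0.94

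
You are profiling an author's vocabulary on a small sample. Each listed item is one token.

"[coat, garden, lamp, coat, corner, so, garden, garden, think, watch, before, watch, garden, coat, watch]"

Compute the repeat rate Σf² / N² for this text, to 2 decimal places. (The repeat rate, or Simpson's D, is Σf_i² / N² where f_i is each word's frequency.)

Frequencies: garden:4, coat:3, watch:3, lamp:1, corner:1, so:1, think:1, before:1
Σf² = 39; N² = 225
Repeat rate = 39 / 225 = 0.17

0.17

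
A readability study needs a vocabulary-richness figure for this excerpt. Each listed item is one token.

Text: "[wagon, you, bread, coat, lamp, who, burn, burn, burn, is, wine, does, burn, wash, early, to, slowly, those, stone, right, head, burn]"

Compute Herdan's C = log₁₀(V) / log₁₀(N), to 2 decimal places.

0.94

N = 22, V = 18.
log₁₀(V) = 1.255273, log₁₀(N) = 1.342423
C = 1.255273 / 1.342423 = 0.94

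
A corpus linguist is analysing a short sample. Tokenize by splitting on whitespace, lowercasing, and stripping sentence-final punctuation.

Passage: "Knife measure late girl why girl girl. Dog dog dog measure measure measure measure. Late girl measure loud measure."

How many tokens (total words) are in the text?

Tokens: knife, measure, late, girl, why, girl, girl, dog, dog, dog, measure, measure, measure, measure, late, girl, measure, loud, measure
N = 19

19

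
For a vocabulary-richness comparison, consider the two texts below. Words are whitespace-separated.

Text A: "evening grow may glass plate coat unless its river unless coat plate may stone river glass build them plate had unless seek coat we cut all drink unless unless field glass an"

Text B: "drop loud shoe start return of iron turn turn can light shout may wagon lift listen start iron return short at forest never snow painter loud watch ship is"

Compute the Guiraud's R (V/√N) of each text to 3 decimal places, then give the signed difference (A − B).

-0.921

A: V=20, N=32, R=3.536
B: V=24, N=29, R=4.457
Difference = 3.536 − 4.457 = -0.921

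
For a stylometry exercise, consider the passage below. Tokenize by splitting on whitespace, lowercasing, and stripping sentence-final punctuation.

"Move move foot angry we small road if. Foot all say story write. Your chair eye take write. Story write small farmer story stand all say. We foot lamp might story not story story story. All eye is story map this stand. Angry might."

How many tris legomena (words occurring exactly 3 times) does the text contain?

3

Frequencies: story:8, foot:3, all:3, write:3, move:2, angry:2, we:2, small:2, say:2, eye:2, stand:2, might:2, road:1, if:1, your:1, chair:1, take:1, farmer:1, lamp:1, not:1, … (3 more, each freq 1)
Words with frequency 3: all, foot, write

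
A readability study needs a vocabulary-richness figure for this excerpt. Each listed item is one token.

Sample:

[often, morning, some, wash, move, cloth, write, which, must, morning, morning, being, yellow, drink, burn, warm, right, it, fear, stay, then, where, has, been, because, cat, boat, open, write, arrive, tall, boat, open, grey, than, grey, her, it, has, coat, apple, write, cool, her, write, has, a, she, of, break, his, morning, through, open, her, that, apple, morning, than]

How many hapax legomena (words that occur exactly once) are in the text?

31

Frequencies: morning:5, write:4, has:3, open:3, her:3, it:2, boat:2, grey:2, than:2, apple:2, often:1, some:1, wash:1, move:1, cloth:1, which:1, must:1, being:1, yellow:1, drink:1, … (21 more, each freq 1)
Hapax (freq=1): a, arrive, because, been, being, break, burn, cat, cloth, coat, cool, drink, fear, his, move, must, of, often, right, she, some, stay, tall, that, then, through, warm, wash, where, which, yellow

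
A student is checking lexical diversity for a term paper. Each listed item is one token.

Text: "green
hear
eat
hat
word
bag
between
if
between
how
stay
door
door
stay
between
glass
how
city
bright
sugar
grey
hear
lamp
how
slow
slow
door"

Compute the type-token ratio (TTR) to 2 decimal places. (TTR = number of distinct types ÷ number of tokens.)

N = 27 tokens, V = 18 types.
TTR = V / N = 18 / 27 = 0.67

0.67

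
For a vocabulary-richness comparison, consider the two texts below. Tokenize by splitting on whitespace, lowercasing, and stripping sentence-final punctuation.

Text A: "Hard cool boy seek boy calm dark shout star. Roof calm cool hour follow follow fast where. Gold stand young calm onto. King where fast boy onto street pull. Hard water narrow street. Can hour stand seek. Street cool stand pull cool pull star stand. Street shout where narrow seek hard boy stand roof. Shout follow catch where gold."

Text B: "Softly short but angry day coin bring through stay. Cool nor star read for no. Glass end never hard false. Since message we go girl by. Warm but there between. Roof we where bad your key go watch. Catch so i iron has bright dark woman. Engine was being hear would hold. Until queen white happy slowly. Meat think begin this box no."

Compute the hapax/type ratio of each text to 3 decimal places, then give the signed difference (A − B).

-0.682

A: hapax=6, V=24, ratio=0.250
B: hapax=55, V=59, ratio=0.932
Difference = 0.250 − 0.932 = -0.682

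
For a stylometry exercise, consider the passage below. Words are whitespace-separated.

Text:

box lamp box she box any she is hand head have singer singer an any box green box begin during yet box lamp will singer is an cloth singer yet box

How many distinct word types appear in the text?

16

Distinct types: {an, any, begin, box, cloth, during, green, hand, have, head, is, lamp, she, singer, will, yet}
V = 16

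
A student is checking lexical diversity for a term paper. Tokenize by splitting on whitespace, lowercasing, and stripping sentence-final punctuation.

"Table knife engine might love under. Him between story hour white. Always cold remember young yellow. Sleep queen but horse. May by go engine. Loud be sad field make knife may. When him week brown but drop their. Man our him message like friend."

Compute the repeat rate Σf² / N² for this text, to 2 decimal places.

Frequencies: him:3, knife:2, engine:2, but:2, may:2, table:1, might:1, love:1, under:1, between:1, story:1, hour:1, white:1, always:1, cold:1, remember:1, young:1, yellow:1, sleep:1, queen:1, … (18 more, each freq 1)
Σf² = 58; N² = 1936
Repeat rate = 58 / 1936 = 0.03

0.03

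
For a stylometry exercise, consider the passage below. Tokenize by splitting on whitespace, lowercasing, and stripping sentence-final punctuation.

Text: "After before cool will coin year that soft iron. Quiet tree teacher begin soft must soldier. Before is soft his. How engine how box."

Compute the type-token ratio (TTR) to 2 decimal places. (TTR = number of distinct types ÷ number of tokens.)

0.83

N = 24 tokens, V = 20 types.
TTR = V / N = 20 / 24 = 0.83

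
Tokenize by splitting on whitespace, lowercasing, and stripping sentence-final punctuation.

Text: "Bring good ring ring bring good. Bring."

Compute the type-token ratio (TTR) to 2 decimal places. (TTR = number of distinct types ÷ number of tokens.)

0.43

N = 7 tokens, V = 3 types.
TTR = V / N = 3 / 7 = 0.43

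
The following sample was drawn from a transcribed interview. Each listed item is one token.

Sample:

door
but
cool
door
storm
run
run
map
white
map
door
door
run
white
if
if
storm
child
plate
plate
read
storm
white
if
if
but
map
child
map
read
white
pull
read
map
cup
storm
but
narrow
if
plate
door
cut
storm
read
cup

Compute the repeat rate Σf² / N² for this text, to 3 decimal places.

0.084

Frequencies: door:5, storm:5, map:5, if:5, white:4, read:4, but:3, run:3, plate:3, child:2, cup:2, cool:1, pull:1, narrow:1, cut:1
Σf² = 171; N² = 2025
Repeat rate = 171 / 2025 = 0.084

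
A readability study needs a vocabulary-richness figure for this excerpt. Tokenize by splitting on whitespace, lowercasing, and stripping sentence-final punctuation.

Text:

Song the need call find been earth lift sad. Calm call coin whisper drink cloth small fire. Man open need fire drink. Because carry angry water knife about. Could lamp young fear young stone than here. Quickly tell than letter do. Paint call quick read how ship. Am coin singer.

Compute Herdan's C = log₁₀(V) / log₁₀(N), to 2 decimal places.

0.96

N = 50, V = 42.
log₁₀(V) = 1.623249, log₁₀(N) = 1.698970
C = 1.623249 / 1.698970 = 0.96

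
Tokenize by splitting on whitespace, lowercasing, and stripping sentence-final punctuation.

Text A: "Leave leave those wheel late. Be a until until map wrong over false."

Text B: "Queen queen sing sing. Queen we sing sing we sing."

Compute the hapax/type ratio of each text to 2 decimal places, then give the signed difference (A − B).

A: hapax=9, V=11, ratio=0.82
B: hapax=0, V=3, ratio=0.00
Difference = 0.82 − 0.00 = 0.82

0.82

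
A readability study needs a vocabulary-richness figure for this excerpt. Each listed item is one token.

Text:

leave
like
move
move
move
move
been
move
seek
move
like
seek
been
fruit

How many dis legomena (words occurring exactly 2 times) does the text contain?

3

Frequencies: move:6, like:2, been:2, seek:2, leave:1, fruit:1
Words with frequency 2: been, like, seek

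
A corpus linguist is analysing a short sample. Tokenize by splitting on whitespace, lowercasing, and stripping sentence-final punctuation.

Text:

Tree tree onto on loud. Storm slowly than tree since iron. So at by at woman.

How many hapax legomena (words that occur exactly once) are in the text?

Frequencies: tree:3, at:2, onto:1, on:1, loud:1, storm:1, slowly:1, than:1, since:1, iron:1, so:1, by:1, woman:1
Hapax (freq=1): by, iron, loud, on, onto, since, slowly, so, storm, than, woman

11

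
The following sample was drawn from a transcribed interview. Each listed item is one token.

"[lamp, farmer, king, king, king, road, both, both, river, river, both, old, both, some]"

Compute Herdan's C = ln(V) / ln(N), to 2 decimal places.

0.79

N = 14, V = 8.
ln(V) = 2.079442, ln(N) = 2.639057
C = 2.079442 / 2.639057 = 0.79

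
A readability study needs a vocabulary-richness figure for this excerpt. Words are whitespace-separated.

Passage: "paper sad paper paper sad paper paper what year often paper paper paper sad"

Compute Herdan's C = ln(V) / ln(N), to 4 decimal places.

0.6099

N = 14, V = 5.
ln(V) = 1.609438, ln(N) = 2.639057
C = 1.609438 / 2.639057 = 0.6099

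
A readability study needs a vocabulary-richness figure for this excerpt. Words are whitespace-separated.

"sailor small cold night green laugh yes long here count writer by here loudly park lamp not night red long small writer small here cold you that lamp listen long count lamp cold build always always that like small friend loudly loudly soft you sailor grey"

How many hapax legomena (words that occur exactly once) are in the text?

Frequencies: small:4, cold:3, long:3, here:3, loudly:3, lamp:3, sailor:2, night:2, count:2, writer:2, you:2, that:2, always:2, green:1, laugh:1, yes:1, by:1, park:1, not:1, red:1, … (6 more, each freq 1)
Hapax (freq=1): build, by, friend, green, grey, laugh, like, listen, not, park, red, soft, yes

13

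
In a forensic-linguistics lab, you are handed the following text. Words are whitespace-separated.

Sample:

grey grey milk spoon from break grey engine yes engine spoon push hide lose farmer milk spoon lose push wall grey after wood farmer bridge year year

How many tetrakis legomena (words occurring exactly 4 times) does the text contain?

1

Frequencies: grey:4, spoon:3, milk:2, engine:2, push:2, lose:2, farmer:2, year:2, from:1, break:1, yes:1, hide:1, wall:1, after:1, wood:1, bridge:1
Words with frequency 4: grey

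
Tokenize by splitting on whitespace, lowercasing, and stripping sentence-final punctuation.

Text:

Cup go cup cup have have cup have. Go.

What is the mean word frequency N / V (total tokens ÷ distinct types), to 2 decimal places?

3.00

N = 9 tokens, V = 3 types.
Mean frequency = N / V = 9 / 3 = 3.00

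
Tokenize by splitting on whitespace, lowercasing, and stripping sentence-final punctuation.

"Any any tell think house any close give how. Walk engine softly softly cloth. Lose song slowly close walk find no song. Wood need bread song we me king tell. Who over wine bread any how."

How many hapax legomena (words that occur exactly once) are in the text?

17

Frequencies: any:4, song:3, tell:2, close:2, how:2, walk:2, softly:2, bread:2, think:1, house:1, give:1, engine:1, cloth:1, lose:1, slowly:1, find:1, no:1, wood:1, need:1, we:1, … (5 more, each freq 1)
Hapax (freq=1): cloth, engine, find, give, house, king, lose, me, need, no, over, slowly, think, we, who, wine, wood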